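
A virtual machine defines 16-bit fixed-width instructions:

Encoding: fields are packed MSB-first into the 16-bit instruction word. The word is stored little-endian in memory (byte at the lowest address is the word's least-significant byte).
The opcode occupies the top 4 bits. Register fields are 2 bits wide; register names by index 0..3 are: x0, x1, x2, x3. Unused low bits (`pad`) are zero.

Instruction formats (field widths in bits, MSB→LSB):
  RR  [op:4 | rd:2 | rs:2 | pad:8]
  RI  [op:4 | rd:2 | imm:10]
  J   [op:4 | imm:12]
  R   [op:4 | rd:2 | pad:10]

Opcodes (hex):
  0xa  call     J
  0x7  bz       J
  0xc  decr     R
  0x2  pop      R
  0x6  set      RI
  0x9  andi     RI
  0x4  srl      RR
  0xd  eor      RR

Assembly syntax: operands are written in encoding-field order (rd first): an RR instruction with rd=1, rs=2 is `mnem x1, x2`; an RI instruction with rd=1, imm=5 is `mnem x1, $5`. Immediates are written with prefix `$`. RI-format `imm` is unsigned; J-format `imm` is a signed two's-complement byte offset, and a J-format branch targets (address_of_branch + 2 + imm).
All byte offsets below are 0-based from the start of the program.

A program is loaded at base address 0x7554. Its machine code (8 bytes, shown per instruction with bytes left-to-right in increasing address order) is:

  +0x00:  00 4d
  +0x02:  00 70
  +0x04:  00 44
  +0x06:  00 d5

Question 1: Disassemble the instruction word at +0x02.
@+02  little-endian(00 70) = 0x7000
  op=0x7000>>12=0x7 ⇒ bz (J)
  imm@[11:0]=0x0 ⇒ $0

bz $0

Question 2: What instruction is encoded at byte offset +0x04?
srl x1, x0

@+04  little-endian(00 44) = 0x4400
  op=0x4400>>12=0x4 ⇒ srl (RR)
  rd@[11:10]=0x1 ⇒ x1
  rs@[9:8]=0x0 ⇒ x0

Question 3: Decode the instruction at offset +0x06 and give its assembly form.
off 0x06: read 00 d5 as little → 0xd500
  opcode bits[15:12]=0xd: eor/RR
  rd: (w>>10)&0x3=0x1 → x1
  rs: (w>>8)&0x3=0x1 → x1

eor x1, x1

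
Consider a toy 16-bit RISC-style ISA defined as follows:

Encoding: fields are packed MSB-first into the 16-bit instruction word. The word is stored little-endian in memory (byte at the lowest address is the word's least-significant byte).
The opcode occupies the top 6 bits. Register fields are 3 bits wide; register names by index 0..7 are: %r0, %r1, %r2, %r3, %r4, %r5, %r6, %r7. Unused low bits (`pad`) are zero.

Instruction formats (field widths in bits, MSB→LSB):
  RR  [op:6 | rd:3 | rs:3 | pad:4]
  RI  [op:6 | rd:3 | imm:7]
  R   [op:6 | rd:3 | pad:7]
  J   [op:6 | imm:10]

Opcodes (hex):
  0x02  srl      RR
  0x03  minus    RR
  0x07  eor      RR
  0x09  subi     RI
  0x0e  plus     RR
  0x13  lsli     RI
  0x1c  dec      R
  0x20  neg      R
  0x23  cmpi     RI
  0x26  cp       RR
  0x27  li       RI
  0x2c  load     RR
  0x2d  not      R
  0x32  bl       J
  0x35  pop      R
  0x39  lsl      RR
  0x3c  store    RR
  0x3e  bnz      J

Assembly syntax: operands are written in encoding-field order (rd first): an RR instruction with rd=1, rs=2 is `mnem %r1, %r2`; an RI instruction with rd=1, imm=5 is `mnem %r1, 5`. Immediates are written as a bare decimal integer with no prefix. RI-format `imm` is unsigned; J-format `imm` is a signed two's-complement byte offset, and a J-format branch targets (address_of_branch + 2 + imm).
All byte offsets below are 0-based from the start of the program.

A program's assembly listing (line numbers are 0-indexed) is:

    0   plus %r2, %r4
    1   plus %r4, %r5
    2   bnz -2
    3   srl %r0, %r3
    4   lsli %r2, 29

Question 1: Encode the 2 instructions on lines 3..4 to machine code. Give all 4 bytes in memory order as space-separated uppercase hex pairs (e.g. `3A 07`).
3. srl fields op=0x2:6|rd=0:3|rs=3:3|pad=0:4 → word 0830h → 30 08
4. lsli fields op=0x13:6|rd=2:3|imm=29:7 → word 4d1dh → 1d 4d

30 08 1D 4D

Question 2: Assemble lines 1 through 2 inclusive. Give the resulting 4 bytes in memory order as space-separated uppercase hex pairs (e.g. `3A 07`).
1. plus fields op=0xe:6|rd=4:3|rs=5:3|pad=0:4 → word 3a50h → 50 3a
2. bnz fields op=0x3e:6|imm=-2:10 → word fbfeh → fe fb

50 3A FE FB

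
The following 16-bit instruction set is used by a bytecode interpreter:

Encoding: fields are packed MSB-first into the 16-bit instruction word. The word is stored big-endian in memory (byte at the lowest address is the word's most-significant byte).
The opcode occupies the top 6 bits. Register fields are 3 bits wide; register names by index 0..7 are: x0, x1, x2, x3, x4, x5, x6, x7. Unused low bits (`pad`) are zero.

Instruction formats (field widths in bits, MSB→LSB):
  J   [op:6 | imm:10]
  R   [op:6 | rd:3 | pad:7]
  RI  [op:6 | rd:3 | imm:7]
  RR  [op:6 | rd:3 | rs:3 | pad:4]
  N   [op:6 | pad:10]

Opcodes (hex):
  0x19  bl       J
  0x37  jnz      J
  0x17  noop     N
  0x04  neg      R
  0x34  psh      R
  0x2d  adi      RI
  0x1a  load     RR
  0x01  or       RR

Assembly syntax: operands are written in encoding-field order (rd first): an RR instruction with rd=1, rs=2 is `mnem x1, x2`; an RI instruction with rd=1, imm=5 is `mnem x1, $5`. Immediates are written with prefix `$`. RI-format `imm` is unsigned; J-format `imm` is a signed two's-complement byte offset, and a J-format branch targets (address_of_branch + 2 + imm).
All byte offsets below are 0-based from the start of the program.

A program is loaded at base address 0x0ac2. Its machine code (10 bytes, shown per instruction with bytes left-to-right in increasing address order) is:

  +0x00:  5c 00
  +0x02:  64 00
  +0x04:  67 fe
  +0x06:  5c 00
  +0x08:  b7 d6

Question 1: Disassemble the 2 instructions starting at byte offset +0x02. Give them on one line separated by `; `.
@+02  big-endian(64 00) = 0x6400
  top 6b → 0x19 → bl [J]
  imm@[9:0]=0x0 ⇒ $0
@+04  big-endian(67 fe) = 0x67fe
  top 6b → 0x19 → bl [J]
  imm@[9:0]=0x3fe (s10→-2) ⇒ $-2

bl $0; bl $-2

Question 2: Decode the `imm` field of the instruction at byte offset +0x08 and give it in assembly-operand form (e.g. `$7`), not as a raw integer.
$86

@+08  big-endian(b7 d6) = 0xb7d6
  top 6b → 0x2d → adi [RI]
  [9:7] rd=7 = x7
  [6:0] imm=86 = $86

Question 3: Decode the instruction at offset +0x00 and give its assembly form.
noop

+0x00: 5c 00 ⇒ word 0x5c00 (big)
  op=0x5c00>>10=0x17 ⇒ noop (N)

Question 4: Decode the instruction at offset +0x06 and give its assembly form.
noop

[06] 5c 00 → 0x5c00
  opcode bits[15:10]=0x17: noop/N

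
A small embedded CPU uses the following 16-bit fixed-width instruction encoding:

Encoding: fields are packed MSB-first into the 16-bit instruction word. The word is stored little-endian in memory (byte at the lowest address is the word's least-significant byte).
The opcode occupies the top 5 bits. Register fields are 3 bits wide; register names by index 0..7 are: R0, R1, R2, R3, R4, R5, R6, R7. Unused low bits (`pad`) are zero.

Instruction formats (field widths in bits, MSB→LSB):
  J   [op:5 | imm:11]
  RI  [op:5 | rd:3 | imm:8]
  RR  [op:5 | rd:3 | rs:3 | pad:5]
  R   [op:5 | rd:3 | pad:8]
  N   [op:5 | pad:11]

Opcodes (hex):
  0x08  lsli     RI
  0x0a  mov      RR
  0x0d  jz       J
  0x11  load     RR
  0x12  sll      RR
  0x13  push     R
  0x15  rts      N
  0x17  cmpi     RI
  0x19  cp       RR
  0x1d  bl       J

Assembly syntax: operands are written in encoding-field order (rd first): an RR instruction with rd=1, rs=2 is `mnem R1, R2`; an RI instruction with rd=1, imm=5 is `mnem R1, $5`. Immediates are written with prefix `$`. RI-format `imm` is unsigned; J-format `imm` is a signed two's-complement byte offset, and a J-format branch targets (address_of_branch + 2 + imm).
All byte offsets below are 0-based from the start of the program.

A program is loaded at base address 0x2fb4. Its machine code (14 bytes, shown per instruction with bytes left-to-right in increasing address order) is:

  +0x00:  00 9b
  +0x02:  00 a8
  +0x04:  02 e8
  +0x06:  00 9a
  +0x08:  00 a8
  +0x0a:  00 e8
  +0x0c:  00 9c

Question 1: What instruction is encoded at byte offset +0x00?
@+00  little-endian(00 9b) = 0x9b00
  op=0x9b00>>11=0x13 ⇒ push (R)
  [10:8] rd=3 = R3

push R3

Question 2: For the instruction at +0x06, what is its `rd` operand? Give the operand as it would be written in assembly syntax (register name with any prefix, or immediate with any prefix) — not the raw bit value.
R2

+0x06: 00 9a ⇒ word 0x9a00 (little)
  op=0x9a00>>11=0x13 ⇒ push (R)
  rd: (w>>8)&0x7=0x2 → R2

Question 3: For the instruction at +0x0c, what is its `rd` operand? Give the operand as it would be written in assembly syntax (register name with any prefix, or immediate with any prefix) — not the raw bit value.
R4

[0c] 00 9c → 0x9c00
  opcode bits[15:11]=0x13: push/R
  [10:8] rd=4 = R4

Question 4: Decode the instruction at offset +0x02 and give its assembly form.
@+02  little-endian(00 a8) = 0xa800
  top 5b → 0x15 → rts [N]

rts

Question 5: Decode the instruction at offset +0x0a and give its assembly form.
bl $0

off 0x0a: read 00 e8 as little → 0xe800
  opcode bits[15:11]=0x1d: bl/J
  imm: (w>>0)&0x7ff=0x0 → $0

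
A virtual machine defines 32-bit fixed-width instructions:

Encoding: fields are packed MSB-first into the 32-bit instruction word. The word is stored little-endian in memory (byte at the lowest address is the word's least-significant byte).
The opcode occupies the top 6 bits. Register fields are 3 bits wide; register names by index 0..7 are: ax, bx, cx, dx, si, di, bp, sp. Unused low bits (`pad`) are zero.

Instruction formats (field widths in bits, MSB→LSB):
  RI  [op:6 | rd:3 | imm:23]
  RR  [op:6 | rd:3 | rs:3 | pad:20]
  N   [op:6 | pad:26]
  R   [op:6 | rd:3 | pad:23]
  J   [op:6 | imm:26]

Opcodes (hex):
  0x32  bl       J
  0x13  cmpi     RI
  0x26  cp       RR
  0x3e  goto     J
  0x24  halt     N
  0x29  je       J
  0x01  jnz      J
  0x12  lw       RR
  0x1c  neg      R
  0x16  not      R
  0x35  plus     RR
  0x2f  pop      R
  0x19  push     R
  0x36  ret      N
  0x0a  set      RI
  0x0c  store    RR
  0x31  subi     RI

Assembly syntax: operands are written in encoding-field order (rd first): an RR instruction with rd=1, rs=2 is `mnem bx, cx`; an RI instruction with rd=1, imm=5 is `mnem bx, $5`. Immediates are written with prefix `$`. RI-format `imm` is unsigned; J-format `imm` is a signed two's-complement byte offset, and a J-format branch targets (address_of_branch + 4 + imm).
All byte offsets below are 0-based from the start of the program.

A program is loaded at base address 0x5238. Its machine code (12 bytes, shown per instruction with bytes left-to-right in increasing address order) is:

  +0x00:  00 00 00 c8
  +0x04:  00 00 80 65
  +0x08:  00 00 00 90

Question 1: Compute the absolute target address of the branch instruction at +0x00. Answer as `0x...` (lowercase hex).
0x523c

off 0x00: read 00 00 00 c8 as little → 0xc8000000
  top 6b → 0x32 → bl [J]
  [25:0] imm=0 = $0
  target = base 0x5238 + off 0x00 + 4 + imm 0 = 0x523c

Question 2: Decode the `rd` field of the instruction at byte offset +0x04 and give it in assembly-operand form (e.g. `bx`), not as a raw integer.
+0x04: 00 00 80 65 ⇒ word 0x65800000 (little)
  top 6b → 0x19 → push [R]
  rd: (w>>23)&0x7=0x3 → dx

dx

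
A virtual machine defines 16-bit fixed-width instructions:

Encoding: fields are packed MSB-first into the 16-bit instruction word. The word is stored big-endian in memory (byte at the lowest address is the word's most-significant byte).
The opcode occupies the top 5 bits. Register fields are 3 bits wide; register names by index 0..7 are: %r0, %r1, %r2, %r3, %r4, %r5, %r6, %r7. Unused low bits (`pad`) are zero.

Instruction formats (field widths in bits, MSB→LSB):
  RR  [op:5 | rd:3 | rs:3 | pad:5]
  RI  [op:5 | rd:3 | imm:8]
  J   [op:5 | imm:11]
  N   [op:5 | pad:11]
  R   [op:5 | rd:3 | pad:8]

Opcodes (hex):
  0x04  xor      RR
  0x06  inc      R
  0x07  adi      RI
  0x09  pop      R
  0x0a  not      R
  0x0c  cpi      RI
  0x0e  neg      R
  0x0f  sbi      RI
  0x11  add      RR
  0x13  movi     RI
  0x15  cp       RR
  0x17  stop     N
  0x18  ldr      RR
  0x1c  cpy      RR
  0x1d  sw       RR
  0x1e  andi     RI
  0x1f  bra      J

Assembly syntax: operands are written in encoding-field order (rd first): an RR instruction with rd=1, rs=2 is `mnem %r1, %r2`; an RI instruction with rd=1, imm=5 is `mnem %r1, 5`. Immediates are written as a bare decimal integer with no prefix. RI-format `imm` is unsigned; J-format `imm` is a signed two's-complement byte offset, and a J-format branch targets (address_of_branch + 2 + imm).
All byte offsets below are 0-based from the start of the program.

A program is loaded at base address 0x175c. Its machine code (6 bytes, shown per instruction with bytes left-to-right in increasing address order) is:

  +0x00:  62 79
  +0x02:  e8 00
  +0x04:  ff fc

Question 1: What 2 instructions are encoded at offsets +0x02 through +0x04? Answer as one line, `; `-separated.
+0x02: e8 00 ⇒ word 0xe800 (big)
  opcode bits[15:11]=0x1d: sw/RR
  rd: (w>>8)&0x7=0x0 → %r0
  rs: (w>>5)&0x7=0x0 → %r0
+0x04: ff fc ⇒ word 0xfffc (big)
  opcode bits[15:11]=0x1f: bra/J
  imm: (w>>0)&0x7ff=0x7fc (s11→-4) → -4

sw %r0, %r0; bra -4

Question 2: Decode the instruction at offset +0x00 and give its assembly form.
cpi %r2, 121

@+00  big-endian(62 79) = 0x6279
  opcode bits[15:11]=0xc: cpi/RI
  rd: (w>>8)&0x7=0x2 → %r2
  imm: (w>>0)&0xff=0x79 → 121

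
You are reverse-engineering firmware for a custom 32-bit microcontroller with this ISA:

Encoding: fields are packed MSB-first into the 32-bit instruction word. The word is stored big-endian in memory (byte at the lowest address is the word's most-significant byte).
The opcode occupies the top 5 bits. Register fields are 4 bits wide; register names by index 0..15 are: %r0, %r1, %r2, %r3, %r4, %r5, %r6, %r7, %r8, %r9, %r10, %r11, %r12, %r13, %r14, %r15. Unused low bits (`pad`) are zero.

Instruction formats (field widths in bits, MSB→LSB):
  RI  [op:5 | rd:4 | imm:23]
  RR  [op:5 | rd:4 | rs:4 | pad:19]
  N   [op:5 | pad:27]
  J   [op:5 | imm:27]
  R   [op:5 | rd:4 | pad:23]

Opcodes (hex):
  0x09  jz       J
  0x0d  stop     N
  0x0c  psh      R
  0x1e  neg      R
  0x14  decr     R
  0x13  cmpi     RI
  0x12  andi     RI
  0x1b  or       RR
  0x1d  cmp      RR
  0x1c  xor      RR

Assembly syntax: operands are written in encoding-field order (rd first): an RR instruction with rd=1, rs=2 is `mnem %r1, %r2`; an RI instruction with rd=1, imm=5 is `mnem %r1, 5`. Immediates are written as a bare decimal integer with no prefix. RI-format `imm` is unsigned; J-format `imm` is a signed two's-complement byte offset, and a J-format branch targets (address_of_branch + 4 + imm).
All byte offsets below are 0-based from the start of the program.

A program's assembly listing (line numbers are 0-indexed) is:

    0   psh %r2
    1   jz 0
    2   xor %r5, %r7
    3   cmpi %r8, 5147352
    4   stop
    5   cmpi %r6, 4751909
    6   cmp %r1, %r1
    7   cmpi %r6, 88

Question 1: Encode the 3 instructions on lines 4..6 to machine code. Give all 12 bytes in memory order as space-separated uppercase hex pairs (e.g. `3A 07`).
68 00 00 00 9B 48 82 25 E8 88 00 00

4. stop fields op=0xd:5|pad=0:27 → word 68000000h → 68 00 00 00
5. cmpi fields op=0x13:5|rd=6:4|imm=4751909:23 → word 9b488225h → 9b 48 82 25
6. cmp fields op=0x1d:5|rd=1:4|rs=1:4|pad=0:19 → word e8880000h → e8 88 00 00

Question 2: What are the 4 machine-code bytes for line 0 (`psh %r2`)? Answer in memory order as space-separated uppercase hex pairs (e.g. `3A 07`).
61 00 00 00

0. psh fields op=0xc:5|rd=2:4|pad=0:23 → word 61000000h → 61 00 00 00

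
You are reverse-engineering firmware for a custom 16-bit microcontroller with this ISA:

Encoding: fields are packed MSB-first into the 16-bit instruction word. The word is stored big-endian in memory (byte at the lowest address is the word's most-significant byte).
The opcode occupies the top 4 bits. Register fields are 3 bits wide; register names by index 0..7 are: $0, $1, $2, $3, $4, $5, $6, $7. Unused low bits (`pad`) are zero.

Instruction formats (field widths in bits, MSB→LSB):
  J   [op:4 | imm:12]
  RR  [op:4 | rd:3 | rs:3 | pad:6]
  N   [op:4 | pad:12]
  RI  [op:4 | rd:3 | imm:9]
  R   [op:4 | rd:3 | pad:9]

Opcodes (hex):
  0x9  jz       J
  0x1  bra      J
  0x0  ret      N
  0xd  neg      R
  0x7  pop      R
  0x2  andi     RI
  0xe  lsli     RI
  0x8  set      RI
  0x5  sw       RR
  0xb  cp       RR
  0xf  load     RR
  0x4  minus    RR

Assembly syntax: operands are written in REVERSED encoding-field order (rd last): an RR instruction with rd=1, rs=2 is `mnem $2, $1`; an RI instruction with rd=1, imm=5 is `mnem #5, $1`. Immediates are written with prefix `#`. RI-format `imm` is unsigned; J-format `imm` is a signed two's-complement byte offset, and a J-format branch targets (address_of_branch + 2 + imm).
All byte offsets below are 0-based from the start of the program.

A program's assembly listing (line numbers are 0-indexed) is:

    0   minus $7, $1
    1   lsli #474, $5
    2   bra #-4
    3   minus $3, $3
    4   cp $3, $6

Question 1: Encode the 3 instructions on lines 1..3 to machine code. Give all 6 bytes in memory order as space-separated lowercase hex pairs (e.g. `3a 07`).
eb da 1f fc 46 c0

1. lsli fields op=0xe:4|rd=5:3|imm=474:9 → word ebdah → eb da
2. bra fields op=0x1:4|imm=-4:12 → word 1ffch → 1f fc
3. minus fields op=0x4:4|rd=3:3|rs=3:3|pad=0:6 → word 46c0h → 46 c0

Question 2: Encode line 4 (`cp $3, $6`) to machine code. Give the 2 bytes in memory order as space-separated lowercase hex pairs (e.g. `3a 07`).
4. cp fields op=0xb:4|rd=6:3|rs=3:3|pad=0:6 → word bcc0h → bc c0

bc c0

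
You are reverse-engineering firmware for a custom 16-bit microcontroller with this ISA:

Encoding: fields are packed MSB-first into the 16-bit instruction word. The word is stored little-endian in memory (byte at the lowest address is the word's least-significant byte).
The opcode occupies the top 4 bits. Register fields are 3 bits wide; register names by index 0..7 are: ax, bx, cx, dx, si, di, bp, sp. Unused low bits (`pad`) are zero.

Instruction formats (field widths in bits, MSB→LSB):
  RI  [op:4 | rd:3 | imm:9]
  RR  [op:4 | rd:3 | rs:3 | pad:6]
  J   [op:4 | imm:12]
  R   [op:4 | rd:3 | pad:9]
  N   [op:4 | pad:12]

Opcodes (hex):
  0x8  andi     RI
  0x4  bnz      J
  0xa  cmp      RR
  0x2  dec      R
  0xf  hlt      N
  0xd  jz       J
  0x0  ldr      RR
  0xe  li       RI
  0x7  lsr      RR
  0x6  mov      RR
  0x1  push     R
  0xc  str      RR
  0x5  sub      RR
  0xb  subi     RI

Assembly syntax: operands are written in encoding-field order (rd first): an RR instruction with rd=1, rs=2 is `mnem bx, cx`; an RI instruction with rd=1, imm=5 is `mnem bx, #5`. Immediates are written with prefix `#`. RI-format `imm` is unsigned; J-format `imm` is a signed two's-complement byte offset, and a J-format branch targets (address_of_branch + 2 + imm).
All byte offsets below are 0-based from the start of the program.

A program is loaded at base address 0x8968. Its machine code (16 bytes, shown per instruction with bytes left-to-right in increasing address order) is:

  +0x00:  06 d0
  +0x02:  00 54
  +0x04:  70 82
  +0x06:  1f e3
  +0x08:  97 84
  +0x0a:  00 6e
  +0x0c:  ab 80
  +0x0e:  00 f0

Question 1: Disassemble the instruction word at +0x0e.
off 0x0e: read 00 f0 as little → 0xf000
  op=0xf000>>12=0xf ⇒ hlt (N)

hlt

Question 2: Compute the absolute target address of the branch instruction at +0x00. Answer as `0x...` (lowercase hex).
0x8970

off 0x00: read 06 d0 as little → 0xd006
  top 4b → 0xd → jz [J]
  [11:0] imm=6 = #6
  target = base 0x8968 + off 0x00 + 2 + imm 6 = 0x8970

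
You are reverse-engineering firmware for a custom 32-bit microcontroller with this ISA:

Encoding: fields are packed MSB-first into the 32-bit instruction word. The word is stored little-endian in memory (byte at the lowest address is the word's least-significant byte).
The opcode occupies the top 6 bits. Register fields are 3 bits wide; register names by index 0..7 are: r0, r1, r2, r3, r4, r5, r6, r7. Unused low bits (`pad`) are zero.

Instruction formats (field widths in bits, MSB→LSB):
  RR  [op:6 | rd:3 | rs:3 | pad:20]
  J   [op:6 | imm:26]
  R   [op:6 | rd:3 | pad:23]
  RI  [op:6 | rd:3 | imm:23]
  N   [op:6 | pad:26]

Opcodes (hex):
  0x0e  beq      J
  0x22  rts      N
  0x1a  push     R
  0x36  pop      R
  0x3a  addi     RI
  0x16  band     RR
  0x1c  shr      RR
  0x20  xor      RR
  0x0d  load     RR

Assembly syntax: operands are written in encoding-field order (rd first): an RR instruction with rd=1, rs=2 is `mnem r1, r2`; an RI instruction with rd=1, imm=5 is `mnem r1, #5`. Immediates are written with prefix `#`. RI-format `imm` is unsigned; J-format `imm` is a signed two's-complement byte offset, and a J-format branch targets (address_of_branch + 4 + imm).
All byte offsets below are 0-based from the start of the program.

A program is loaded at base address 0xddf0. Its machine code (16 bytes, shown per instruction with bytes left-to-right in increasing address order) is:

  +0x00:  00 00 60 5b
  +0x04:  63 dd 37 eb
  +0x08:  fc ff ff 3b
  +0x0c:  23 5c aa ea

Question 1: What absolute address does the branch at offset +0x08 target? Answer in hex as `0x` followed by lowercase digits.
0xddf8

[08] fc ff ff 3b → 0x3bfffffc
  opcode bits[31:26]=0xe: beq/J
  [25:0] imm=67108860 (s26→-4) = #-4
  target = base 0xddf0 + off 0x08 + 4 + imm -4 = 0xddf8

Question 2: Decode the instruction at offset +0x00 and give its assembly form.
band r6, r6

@+00  little-endian(00 00 60 5b) = 0x5b600000
  top 6b → 0x16 → band [RR]
  [25:23] rd=6 = r6
  [22:20] rs=6 = r6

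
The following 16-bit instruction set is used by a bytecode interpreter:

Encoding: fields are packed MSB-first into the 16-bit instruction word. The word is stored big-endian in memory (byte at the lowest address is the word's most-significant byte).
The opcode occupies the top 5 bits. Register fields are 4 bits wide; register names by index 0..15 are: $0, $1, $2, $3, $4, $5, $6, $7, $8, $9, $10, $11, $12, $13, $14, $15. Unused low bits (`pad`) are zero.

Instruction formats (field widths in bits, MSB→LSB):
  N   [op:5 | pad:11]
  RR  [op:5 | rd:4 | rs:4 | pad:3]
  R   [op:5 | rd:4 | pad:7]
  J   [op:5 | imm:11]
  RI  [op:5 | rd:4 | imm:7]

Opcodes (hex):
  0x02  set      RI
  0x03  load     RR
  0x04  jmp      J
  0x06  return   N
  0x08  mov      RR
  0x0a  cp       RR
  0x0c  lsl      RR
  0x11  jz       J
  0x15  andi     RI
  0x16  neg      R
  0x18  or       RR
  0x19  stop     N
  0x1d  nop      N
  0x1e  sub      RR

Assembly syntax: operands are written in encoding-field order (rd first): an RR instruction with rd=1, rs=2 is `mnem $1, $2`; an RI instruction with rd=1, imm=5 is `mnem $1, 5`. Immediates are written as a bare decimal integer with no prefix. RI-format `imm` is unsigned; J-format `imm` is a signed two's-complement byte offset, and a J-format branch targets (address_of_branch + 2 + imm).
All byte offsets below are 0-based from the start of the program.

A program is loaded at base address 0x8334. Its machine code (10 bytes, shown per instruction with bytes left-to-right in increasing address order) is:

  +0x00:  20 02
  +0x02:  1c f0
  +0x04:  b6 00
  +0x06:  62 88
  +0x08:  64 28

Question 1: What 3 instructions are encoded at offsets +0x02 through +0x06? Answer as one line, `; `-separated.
load $9, $14; neg $12; lsl $5, $1

+0x02: 1c f0 ⇒ word 0x1cf0 (big)
  top 5b → 0x3 → load [RR]
  rd@[10:7]=0x9 ⇒ $9
  rs@[6:3]=0xe ⇒ $14
+0x04: b6 00 ⇒ word 0xb600 (big)
  top 5b → 0x16 → neg [R]
  rd@[10:7]=0xc ⇒ $12
+0x06: 62 88 ⇒ word 0x6288 (big)
  top 5b → 0xc → lsl [RR]
  rd@[10:7]=0x5 ⇒ $5
  rs@[6:3]=0x1 ⇒ $1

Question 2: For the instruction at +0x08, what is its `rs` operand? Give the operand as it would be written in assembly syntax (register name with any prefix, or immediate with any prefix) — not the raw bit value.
off 0x08: read 64 28 as big → 0x6428
  opcode bits[15:11]=0xc: lsl/RR
  [10:7] rd=8 = $8
  [6:3] rs=5 = $5

$5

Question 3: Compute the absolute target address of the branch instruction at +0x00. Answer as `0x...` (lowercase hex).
[00] 20 02 → 0x2002
  top 5b → 0x4 → jmp [J]
  imm@[10:0]=0x2 ⇒ 2
  target = base 0x8334 + off 0x00 + 2 + imm 2 = 0x8338

0x8338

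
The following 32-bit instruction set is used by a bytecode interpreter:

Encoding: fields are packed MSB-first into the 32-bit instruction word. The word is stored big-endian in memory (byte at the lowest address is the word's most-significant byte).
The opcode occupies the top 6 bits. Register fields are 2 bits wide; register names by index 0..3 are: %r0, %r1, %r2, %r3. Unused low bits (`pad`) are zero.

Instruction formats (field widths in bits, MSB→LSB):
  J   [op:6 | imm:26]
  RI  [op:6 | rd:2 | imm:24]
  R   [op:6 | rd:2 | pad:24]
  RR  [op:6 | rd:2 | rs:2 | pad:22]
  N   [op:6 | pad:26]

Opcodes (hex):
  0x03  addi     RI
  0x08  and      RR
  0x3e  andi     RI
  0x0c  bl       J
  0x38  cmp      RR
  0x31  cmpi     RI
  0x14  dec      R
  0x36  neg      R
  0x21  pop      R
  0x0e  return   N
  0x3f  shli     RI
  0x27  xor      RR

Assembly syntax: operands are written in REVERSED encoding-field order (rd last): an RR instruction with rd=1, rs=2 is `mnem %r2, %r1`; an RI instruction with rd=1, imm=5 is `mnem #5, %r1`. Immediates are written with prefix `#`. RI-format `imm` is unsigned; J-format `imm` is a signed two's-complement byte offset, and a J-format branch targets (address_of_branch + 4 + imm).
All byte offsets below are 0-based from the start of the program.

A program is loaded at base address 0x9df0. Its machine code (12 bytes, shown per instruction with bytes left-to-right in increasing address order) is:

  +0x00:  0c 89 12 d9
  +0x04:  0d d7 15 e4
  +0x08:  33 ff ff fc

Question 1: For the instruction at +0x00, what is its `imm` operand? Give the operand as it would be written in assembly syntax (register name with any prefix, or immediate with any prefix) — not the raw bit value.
#8983257

off 0x00: read 0c 89 12 d9 as big → 0x0c8912d9
  opcode bits[31:26]=0x3: addi/RI
  [25:24] rd=0 = %r0
  [23:0] imm=8983257 = #8983257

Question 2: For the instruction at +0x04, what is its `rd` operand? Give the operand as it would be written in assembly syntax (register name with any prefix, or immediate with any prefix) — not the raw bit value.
%r1

[04] 0d d7 15 e4 → 0x0dd715e4
  op=0x0dd715e4>>26=0x3 ⇒ addi (RI)
  [25:24] rd=1 = %r1
  [23:0] imm=14095844 = #14095844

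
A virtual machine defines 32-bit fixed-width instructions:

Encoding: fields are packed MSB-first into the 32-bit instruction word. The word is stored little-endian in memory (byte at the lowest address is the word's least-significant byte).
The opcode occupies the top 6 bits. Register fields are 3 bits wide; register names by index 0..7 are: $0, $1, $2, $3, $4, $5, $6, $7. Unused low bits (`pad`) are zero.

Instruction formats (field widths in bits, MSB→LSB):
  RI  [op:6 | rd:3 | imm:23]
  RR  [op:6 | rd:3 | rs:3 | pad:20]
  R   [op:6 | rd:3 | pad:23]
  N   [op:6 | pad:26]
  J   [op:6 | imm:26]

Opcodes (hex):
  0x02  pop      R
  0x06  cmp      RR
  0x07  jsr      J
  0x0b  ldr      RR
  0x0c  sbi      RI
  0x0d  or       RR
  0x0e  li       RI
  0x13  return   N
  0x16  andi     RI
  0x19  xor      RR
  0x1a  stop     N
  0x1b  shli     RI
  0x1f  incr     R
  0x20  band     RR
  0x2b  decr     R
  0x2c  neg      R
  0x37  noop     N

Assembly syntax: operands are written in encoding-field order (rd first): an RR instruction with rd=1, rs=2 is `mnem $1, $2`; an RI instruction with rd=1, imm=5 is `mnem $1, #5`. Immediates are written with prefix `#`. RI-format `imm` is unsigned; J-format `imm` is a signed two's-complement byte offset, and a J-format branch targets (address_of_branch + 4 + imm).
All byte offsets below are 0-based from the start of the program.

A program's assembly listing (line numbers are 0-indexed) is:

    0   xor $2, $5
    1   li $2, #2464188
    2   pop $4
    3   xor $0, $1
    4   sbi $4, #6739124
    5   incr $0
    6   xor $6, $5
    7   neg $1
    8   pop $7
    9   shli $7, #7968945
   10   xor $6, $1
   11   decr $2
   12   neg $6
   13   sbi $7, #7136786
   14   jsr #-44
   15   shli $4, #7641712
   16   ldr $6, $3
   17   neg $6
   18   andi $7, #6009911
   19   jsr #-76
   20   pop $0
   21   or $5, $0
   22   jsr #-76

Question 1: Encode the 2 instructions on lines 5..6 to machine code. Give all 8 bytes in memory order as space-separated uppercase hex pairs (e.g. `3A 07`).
00 00 00 7C 00 00 50 67

5. incr fields op=0x1f:6|rd=0:3|pad=0:23 → word 7c000000h → 00 00 00 7c
6. xor fields op=0x19:6|rd=6:3|rs=5:3|pad=0:20 → word 67500000h → 00 00 50 67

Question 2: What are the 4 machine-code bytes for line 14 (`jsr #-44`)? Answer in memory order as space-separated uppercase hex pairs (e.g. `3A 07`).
D4 FF FF 1F

14. jsr fields op=0x7:6|imm=-44:26 → word 1fffffd4h → d4 ff ff 1f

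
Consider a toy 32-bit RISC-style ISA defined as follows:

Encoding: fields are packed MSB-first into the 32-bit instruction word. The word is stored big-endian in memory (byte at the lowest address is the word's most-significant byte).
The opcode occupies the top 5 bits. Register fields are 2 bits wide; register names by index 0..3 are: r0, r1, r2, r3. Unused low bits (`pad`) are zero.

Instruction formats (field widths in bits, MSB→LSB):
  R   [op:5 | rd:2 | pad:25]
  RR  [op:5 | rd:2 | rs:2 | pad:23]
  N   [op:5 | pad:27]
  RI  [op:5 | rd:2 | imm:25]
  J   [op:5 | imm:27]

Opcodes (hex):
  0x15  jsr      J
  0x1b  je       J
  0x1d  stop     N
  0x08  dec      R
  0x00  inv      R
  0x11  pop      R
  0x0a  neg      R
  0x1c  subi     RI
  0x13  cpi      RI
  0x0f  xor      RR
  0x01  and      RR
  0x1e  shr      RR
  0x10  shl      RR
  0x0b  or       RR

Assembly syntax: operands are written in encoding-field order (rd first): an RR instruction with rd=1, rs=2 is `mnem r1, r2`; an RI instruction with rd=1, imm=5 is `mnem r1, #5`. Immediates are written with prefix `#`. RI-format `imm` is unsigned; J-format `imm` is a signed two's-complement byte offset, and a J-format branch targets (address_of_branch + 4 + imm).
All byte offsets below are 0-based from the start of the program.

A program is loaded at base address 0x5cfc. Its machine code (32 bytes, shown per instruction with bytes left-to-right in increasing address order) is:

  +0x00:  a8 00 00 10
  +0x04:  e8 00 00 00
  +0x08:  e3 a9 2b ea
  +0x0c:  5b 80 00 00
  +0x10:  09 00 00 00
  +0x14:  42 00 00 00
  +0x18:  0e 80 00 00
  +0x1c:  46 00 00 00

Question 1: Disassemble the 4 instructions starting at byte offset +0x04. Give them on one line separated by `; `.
stop; subi r1, #27864042; or r1, r3; and r0, r2

[04] e8 00 00 00 → 0xe8000000
  op=0xe8000000>>27=0x1d ⇒ stop (N)
[08] e3 a9 2b ea → 0xe3a92bea
  op=0xe3a92bea>>27=0x1c ⇒ subi (RI)
  rd@[26:25]=0x1 ⇒ r1
  imm@[24:0]=0x1a92bea ⇒ #27864042
[0c] 5b 80 00 00 → 0x5b800000
  op=0x5b800000>>27=0xb ⇒ or (RR)
  rd@[26:25]=0x1 ⇒ r1
  rs@[24:23]=0x3 ⇒ r3
[10] 09 00 00 00 → 0x09000000
  op=0x09000000>>27=0x1 ⇒ and (RR)
  rd@[26:25]=0x0 ⇒ r0
  rs@[24:23]=0x2 ⇒ r2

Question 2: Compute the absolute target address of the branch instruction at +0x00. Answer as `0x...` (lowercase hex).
@+00  big-endian(a8 00 00 10) = 0xa8000010
  top 5b → 0x15 → jsr [J]
  imm@[26:0]=0x10 ⇒ #16
  target = base 0x5cfc + off 0x00 + 4 + imm 16 = 0x5d10

0x5d10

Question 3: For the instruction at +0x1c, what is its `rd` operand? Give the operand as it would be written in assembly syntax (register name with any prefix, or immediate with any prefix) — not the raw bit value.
r3

@+1c  big-endian(46 00 00 00) = 0x46000000
  op=0x46000000>>27=0x8 ⇒ dec (R)
  rd@[26:25]=0x3 ⇒ r3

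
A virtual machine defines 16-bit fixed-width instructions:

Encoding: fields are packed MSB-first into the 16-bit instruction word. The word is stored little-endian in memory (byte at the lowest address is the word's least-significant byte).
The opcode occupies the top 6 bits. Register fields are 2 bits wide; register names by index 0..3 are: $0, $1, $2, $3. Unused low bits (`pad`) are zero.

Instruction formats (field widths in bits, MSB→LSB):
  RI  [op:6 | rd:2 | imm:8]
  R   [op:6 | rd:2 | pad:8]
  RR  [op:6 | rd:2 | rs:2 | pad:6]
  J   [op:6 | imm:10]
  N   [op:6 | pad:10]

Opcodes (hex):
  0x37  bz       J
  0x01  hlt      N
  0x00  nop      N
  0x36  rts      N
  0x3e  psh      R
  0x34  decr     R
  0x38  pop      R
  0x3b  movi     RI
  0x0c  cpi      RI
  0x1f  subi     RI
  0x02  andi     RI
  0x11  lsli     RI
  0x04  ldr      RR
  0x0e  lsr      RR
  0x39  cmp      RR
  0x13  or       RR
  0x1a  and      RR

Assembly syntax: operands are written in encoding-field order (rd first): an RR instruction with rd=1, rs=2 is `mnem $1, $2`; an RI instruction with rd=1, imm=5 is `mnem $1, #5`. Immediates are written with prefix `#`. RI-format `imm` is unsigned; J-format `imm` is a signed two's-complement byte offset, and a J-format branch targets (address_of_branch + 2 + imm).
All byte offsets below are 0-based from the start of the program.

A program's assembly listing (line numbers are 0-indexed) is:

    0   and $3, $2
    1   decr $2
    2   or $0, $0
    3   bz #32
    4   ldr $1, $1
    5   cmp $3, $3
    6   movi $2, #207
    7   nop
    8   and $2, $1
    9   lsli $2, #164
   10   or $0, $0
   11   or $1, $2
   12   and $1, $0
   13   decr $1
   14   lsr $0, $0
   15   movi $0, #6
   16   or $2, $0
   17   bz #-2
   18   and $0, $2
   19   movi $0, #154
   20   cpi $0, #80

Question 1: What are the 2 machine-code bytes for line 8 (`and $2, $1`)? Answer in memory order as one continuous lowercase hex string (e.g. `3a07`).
406a

line 8 (and): pack op=0x1a:6|rd=2:2|rs=1:2|pad=0:6 = 0x6a40; little→ 40 6a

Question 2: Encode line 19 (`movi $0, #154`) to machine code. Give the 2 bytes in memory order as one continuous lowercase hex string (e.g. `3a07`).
19. movi fields op=0x3b:6|rd=0:2|imm=154:8 → word ec9ah → 9a ec

9aec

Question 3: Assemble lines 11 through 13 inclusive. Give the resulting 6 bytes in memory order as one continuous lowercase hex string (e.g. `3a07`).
804d006900d1

11. or fields op=0x13:6|rd=1:2|rs=2:2|pad=0:6 → word 4d80h → 80 4d
12. and fields op=0x1a:6|rd=1:2|rs=0:2|pad=0:6 → word 6900h → 00 69
13. decr fields op=0x34:6|rd=1:2|pad=0:8 → word d100h → 00 d1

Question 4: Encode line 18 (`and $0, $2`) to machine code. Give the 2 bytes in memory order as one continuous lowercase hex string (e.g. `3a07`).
8068

line 18 (and): pack op=0x1a:6|rd=0:2|rs=2:2|pad=0:6 = 0x6880; little→ 80 68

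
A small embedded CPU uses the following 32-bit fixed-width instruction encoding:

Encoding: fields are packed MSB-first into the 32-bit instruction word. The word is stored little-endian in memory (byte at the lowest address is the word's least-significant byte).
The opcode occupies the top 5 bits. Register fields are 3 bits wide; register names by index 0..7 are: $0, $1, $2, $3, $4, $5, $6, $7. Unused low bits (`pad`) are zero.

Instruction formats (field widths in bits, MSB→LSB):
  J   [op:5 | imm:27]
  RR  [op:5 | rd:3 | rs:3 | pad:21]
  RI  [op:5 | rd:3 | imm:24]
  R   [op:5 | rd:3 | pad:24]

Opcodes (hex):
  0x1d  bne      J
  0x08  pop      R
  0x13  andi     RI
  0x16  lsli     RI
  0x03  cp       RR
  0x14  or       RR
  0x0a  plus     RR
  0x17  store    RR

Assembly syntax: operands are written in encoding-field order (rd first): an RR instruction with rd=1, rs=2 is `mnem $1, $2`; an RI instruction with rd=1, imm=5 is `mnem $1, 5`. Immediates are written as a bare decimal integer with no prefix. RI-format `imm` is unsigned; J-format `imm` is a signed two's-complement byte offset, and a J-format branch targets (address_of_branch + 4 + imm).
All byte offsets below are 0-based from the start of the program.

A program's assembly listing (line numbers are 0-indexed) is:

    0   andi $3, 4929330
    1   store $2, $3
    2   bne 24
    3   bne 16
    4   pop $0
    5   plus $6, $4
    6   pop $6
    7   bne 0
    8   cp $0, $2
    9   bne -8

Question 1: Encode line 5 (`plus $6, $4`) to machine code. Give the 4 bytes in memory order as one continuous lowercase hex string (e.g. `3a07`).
00008056

line 5 (plus): pack op=0xa:5|rd=6:3|rs=4:3|pad=0:21 = 0x56800000; little→ 00 00 80 56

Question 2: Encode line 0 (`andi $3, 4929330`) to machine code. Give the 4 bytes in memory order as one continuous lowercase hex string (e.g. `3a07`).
32374b9b

line 0 (andi): pack op=0x13:5|rd=3:3|imm=4929330:24 = 0x9b4b3732; little→ 32 37 4b 9b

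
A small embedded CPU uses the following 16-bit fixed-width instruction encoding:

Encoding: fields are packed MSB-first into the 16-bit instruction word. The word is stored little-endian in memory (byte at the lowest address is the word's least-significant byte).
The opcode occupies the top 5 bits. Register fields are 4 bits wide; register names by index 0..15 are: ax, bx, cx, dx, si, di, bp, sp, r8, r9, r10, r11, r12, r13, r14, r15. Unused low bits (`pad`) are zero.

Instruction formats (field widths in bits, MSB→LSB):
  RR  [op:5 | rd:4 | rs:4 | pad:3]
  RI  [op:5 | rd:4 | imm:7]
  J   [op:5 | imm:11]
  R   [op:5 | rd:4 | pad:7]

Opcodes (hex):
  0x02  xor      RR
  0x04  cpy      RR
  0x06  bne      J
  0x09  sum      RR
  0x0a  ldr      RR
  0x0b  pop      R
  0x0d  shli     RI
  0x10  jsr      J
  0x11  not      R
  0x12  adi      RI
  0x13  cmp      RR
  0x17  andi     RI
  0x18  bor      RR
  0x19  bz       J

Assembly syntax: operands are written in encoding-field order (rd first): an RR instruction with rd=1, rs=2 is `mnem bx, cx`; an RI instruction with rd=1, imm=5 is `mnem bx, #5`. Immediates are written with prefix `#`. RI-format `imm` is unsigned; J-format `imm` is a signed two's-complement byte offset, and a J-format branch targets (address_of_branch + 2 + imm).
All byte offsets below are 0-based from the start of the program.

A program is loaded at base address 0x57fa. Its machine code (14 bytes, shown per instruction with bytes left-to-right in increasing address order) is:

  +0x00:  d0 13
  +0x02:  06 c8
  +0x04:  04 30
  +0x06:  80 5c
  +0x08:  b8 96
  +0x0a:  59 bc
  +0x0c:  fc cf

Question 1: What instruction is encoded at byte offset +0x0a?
andi r8, #89

@+0a  little-endian(59 bc) = 0xbc59
  op=0xbc59>>11=0x17 ⇒ andi (RI)
  rd: (w>>7)&0xf=0x8 → r8
  imm: (w>>0)&0x7f=0x59 → #89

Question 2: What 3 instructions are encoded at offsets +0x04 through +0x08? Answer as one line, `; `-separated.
bne #4; pop r9; adi r13, #56

+0x04: 04 30 ⇒ word 0x3004 (little)
  op=0x3004>>11=0x6 ⇒ bne (J)
  imm: (w>>0)&0x7ff=0x4 → #4
+0x06: 80 5c ⇒ word 0x5c80 (little)
  op=0x5c80>>11=0xb ⇒ pop (R)
  rd: (w>>7)&0xf=0x9 → r9
+0x08: b8 96 ⇒ word 0x96b8 (little)
  op=0x96b8>>11=0x12 ⇒ adi (RI)
  rd: (w>>7)&0xf=0xd → r13
  imm: (w>>0)&0x7f=0x38 → #56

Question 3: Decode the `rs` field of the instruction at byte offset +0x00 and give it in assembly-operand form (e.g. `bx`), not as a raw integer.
r10

+0x00: d0 13 ⇒ word 0x13d0 (little)
  op=0x13d0>>11=0x2 ⇒ xor (RR)
  rd@[10:7]=0x7 ⇒ sp
  rs@[6:3]=0xa ⇒ r10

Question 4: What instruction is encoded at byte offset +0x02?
bz #6

off 0x02: read 06 c8 as little → 0xc806
  op=0xc806>>11=0x19 ⇒ bz (J)
  [10:0] imm=6 = #6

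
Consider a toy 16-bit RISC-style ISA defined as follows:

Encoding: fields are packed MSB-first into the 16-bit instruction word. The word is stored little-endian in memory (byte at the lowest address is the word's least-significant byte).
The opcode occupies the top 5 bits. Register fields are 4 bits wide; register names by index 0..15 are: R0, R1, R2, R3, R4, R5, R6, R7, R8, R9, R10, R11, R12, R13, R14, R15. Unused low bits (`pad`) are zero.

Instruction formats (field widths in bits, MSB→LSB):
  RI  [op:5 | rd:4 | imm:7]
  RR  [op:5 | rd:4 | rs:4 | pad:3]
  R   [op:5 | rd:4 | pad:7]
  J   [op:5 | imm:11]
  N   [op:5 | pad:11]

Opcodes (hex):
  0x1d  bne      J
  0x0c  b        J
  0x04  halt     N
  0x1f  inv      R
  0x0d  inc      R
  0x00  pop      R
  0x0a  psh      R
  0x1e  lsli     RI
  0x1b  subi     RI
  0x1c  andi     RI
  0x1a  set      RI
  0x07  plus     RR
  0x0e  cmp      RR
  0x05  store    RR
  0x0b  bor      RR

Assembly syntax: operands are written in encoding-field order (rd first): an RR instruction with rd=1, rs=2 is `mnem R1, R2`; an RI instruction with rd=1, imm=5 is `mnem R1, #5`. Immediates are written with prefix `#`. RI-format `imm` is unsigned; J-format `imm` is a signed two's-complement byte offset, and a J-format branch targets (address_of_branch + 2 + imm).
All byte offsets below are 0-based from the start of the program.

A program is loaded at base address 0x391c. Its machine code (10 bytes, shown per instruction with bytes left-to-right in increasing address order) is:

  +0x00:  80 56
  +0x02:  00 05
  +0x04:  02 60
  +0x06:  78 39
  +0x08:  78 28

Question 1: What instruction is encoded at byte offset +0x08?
store R0, R15

[08] 78 28 → 0x2878
  top 5b → 0x5 → store [RR]
  rd: (w>>7)&0xf=0x0 → R0
  rs: (w>>3)&0xf=0xf → R15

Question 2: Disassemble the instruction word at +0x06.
plus R2, R15

+0x06: 78 39 ⇒ word 0x3978 (little)
  top 5b → 0x7 → plus [RR]
  rd: (w>>7)&0xf=0x2 → R2
  rs: (w>>3)&0xf=0xf → R15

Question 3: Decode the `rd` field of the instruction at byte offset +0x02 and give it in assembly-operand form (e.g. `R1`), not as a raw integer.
R10

+0x02: 00 05 ⇒ word 0x0500 (little)
  top 5b → 0x0 → pop [R]
  rd@[10:7]=0xa ⇒ R10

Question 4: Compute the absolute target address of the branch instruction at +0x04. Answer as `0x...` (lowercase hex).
off 0x04: read 02 60 as little → 0x6002
  opcode bits[15:11]=0xc: b/J
  [10:0] imm=2 = #2
  target = base 0x391c + off 0x04 + 2 + imm 2 = 0x3924

0x3924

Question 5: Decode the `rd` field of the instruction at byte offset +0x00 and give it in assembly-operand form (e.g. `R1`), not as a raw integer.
R13

@+00  little-endian(80 56) = 0x5680
  top 5b → 0xa → psh [R]
  [10:7] rd=13 = R13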